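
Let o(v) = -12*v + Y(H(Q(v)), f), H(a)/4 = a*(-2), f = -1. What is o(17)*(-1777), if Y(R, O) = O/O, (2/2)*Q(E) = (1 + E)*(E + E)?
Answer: 360731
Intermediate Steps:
Q(E) = 2*E*(1 + E) (Q(E) = (1 + E)*(E + E) = (1 + E)*(2*E) = 2*E*(1 + E))
H(a) = -8*a (H(a) = 4*(a*(-2)) = 4*(-2*a) = -8*a)
Y(R, O) = 1
o(v) = 1 - 12*v (o(v) = -12*v + 1 = 1 - 12*v)
o(17)*(-1777) = (1 - 12*17)*(-1777) = (1 - 204)*(-1777) = -203*(-1777) = 360731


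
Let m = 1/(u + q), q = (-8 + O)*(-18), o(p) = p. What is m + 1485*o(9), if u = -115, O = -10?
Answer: 2793286/209 ≈ 13365.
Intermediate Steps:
q = 324 (q = (-8 - 10)*(-18) = -18*(-18) = 324)
m = 1/209 (m = 1/(-115 + 324) = 1/209 ≈ 0.0047847)
m + 1485*o(9) = 1/209 + 1485*9 = 1/209 + 13365 = 2793286/209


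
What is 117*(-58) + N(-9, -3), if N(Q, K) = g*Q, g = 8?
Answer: -6858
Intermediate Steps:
N(Q, K) = 8*Q
117*(-58) + N(-9, -3) = 117*(-58) + 8*(-9) = -6786 - 72 = -6858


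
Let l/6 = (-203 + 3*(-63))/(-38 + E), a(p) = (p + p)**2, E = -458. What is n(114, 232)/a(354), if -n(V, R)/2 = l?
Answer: -49/2589864 ≈ -1.8920e-5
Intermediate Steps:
a(p) = 4*p**2 (a(p) = (2*p)**2 = 4*p**2)
l = 147/31 (l = 6*((-203 + 3*(-63))/(-38 - 458)) = 6*((-203 - 189)/(-496)) = 6*(-392*(-1/496)) = 6*(49/62) = 147/31 ≈ 4.7419)
n(V, R) = -294/31 (n(V, R) = -2*147/31 = -294/31)
n(114, 232)/a(354) = -294/(31*(4*354**2)) = -294/(31*(4*125316)) = -294/31/501264 = -294/31*1/501264 = -49/2589864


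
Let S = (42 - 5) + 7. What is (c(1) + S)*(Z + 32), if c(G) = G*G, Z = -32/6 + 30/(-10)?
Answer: 1065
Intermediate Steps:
Z = -25/3 (Z = -32*⅙ + 30*(-⅒) = -16/3 - 3 = -25/3 ≈ -8.3333)
S = 44 (S = 37 + 7 = 44)
c(G) = G²
(c(1) + S)*(Z + 32) = (1² + 44)*(-25/3 + 32) = (1 + 44)*(71/3) = 45*(71/3) = 1065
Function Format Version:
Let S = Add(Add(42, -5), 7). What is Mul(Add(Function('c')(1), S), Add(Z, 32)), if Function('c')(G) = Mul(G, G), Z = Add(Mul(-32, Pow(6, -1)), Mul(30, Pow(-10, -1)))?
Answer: 1065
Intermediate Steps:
Z = Rational(-25, 3) (Z = Add(Mul(-32, Rational(1, 6)), Mul(30, Rational(-1, 10))) = Add(Rational(-16, 3), -3) = Rational(-25, 3) ≈ -8.3333)
S = 44 (S = Add(37, 7) = 44)
Function('c')(G) = Pow(G, 2)
Mul(Add(Function('c')(1), S), Add(Z, 32)) = Mul(Add(Pow(1, 2), 44), Add(Rational(-25, 3), 32)) = Mul(Add(1, 44), Rational(71, 3)) = Mul(45, Rational(71, 3)) = 1065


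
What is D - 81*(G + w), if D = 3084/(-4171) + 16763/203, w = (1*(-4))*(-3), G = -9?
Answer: -136458838/846713 ≈ -161.16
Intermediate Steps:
w = 12 (w = -4*(-3) = 12)
D = 69292421/846713 (D = 3084*(-1/4171) + 16763*(1/203) = -3084/4171 + 16763/203 = 69292421/846713 ≈ 81.837)
D - 81*(G + w) = 69292421/846713 - 81*(-9 + 12) = 69292421/846713 - 81*3 = 69292421/846713 - 243 = -136458838/846713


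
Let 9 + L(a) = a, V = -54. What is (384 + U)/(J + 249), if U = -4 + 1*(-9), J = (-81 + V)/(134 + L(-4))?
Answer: 44891/29994 ≈ 1.4967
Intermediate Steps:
L(a) = -9 + a
J = -135/121 (J = (-81 - 54)/(134 + (-9 - 4)) = -135/(134 - 13) = -135/121 ≈ -1.1157)
U = -13 (U = -4 - 9 = -13)
(384 + U)/(J + 249) = (384 - 13)/(-135/121 + 249) = 371/(29994/121) = 371*(121/29994) = 44891/29994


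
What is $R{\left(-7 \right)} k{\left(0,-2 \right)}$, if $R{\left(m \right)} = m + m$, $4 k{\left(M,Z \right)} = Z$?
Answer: $7$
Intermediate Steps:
$k{\left(M,Z \right)} = \frac{Z}{4}$
$R{\left(m \right)} = 2 m$
$R{\left(-7 \right)} k{\left(0,-2 \right)} = 2 \left(-7\right) \frac{1}{4} \left(-2\right) = \left(-14\right) \left(- \frac{1}{2}\right) = 7$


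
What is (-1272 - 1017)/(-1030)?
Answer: 2289/1030 ≈ 2.2223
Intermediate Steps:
(-1272 - 1017)/(-1030) = -2289*(-1/1030) = 2289/1030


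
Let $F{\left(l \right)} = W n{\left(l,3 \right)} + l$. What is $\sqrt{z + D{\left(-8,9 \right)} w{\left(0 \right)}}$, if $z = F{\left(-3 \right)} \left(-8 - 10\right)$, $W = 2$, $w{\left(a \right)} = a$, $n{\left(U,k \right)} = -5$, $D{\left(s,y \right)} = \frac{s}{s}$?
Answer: $3 \sqrt{26} \approx 15.297$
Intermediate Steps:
$D{\left(s,y \right)} = 1$
$F{\left(l \right)} = -10 + l$ ($F{\left(l \right)} = 2 \left(-5\right) + l = -10 + l$)
$z = 234$ ($z = \left(-10 - 3\right) \left(-8 - 10\right) = \left(-13\right) \left(-18\right) = 234$)
$\sqrt{z + D{\left(-8,9 \right)} w{\left(0 \right)}} = \sqrt{234 + 1 \cdot 0} = \sqrt{234 + 0} = \sqrt{234} = 3 \sqrt{26}$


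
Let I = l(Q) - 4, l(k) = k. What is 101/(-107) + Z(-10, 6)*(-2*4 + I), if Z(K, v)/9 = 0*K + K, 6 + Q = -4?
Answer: 211759/107 ≈ 1979.1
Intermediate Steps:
Q = -10 (Q = -6 - 4 = -10)
Z(K, v) = 9*K (Z(K, v) = 9*(0*K + K) = 9*(0 + K) = 9*K)
I = -14 (I = -10 - 4 = -14)
101/(-107) + Z(-10, 6)*(-2*4 + I) = 101/(-107) + (9*(-10))*(-2*4 - 14) = 101*(-1/107) - 90*(-8 - 14) = -101/107 - 90*(-22) = -101/107 + 1980 = 211759/107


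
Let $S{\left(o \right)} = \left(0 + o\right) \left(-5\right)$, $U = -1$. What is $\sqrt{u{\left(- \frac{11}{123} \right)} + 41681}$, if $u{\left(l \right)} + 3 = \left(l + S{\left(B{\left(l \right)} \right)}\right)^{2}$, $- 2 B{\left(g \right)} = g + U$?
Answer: $\frac{\sqrt{630666178}}{123} \approx 204.17$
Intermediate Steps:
$B{\left(g \right)} = \frac{1}{2} - \frac{g}{2}$ ($B{\left(g \right)} = - \frac{g - 1}{2} = - \frac{-1 + g}{2} = \frac{1}{2} - \frac{g}{2}$)
$S{\left(o \right)} = - 5 o$ ($S{\left(o \right)} = o \left(-5\right) = - 5 o$)
$u{\left(l \right)} = -3 + \left(- \frac{5}{2} + \frac{7 l}{2}\right)^{2}$ ($u{\left(l \right)} = -3 + \left(l - 5 \left(\frac{1}{2} - \frac{l}{2}\right)\right)^{2} = -3 + \left(l + \left(- \frac{5}{2} + \frac{5 l}{2}\right)\right)^{2} = -3 + \left(- \frac{5}{2} + \frac{7 l}{2}\right)^{2}$)
$\sqrt{u{\left(- \frac{11}{123} \right)} + 41681} = \sqrt{\left(-3 + \frac{\left(-5 + 7 \left(- \frac{11}{123}\right)\right)^{2}}{4}\right) + 41681} = \sqrt{\left(-3 + \frac{\left(-5 - \frac{77}{123}\right)^{2}}{4}\right) + 41681} = \sqrt{\left(-3 + \frac{\left(- \frac{692}{123}\right)^{2}}{4}\right) + 41681} = \sqrt{\left(-3 + \frac{1}{4} \cdot \frac{478864}{15129}\right) + 41681} = \sqrt{\left(-3 + \frac{119716}{15129}\right) + 41681} = \sqrt{\frac{74329}{15129} + 41681} = \sqrt{\frac{630666178}{15129}} = \frac{\sqrt{630666178}}{123}$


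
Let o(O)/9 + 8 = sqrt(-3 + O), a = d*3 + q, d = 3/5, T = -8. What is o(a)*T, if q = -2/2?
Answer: 576 - 72*I*sqrt(55)/5 ≈ 576.0 - 106.79*I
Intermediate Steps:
q = -1 (q = -2*1/2 = -1)
d = 3/5 (d = 3*(1/5) = 3/5 ≈ 0.60000)
a = 4/5 (a = (3/5)*3 - 1 = 9/5 - 1 = 4/5 ≈ 0.80000)
o(O) = -72 + 9*sqrt(-3 + O)
o(a)*T = (-72 + 9*sqrt(-3 + 4/5))*(-8) = (-72 + 9*sqrt(-11/5))*(-8) = (-72 + 9*(I*sqrt(55)/5))*(-8) = (-72 + 9*I*sqrt(55)/5)*(-8) = 576 - 72*I*sqrt(55)/5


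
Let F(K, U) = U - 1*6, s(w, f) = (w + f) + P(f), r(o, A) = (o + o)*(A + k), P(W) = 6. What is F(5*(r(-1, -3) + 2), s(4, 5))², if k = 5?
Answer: 81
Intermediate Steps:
r(o, A) = 2*o*(5 + A) (r(o, A) = (o + o)*(A + 5) = (2*o)*(5 + A) = 2*o*(5 + A))
s(w, f) = 6 + f + w (s(w, f) = (w + f) + 6 = (f + w) + 6 = 6 + f + w)
F(K, U) = -6 + U (F(K, U) = U - 6 = -6 + U)
F(5*(r(-1, -3) + 2), s(4, 5))² = (-6 + (6 + 5 + 4))² = (-6 + 15)² = 9² = 81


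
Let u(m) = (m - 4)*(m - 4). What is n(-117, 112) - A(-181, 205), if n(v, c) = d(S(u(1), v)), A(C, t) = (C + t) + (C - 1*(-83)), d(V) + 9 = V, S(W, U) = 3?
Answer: 68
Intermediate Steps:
u(m) = (-4 + m)**2 (u(m) = (-4 + m)*(-4 + m) = (-4 + m)**2)
d(V) = -9 + V
A(C, t) = 83 + t + 2*C (A(C, t) = (C + t) + (C + 83) = (C + t) + (83 + C) = 83 + t + 2*C)
n(v, c) = -6 (n(v, c) = -9 + 3 = -6)
n(-117, 112) - A(-181, 205) = -6 - (83 + 205 + 2*(-181)) = -6 - (83 + 205 - 362) = -6 - 1*(-74) = -6 + 74 = 68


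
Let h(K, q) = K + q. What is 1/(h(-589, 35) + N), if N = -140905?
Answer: -1/141459 ≈ -7.0692e-6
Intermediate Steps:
1/(h(-589, 35) + N) = 1/((-589 + 35) - 140905) = 1/(-554 - 140905) = 1/(-141459) = -1/141459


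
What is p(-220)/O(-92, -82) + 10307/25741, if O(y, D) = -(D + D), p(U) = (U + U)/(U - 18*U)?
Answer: 14342217/35882954 ≈ 0.39969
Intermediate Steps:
p(U) = -2/17 (p(U) = (2*U)/((-17*U)) = (2*U)*(-1/(17*U)) = -2/17)
O(y, D) = -2*D
p(-220)/O(-92, -82) + 10307/25741 = -2/(17*((-2*(-82)))) + 10307/25741 = -2/17/164 + 10307*(1/25741) = -2/17*1/164 + 10307/25741 = -1/1394 + 10307/25741 = 14342217/35882954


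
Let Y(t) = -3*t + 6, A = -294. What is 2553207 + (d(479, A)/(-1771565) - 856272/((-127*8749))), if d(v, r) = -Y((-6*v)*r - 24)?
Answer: 1005159863850518595/393685323499 ≈ 2.5532e+6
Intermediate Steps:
Y(t) = 6 - 3*t
d(v, r) = -78 - 18*r*v (d(v, r) = -(6 - 3*((-6*v)*r - 24)) = -(6 - 3*(-6*r*v - 24)) = -(6 - 3*(-24 - 6*r*v)) = -(6 + (72 + 18*r*v)) = -(78 + 18*r*v) = -78 - 18*r*v)
2553207 + (d(479, A)/(-1771565) - 856272/((-127*8749))) = 2553207 + ((-78 - 18*(-294)*479)/(-1771565) - 856272/((-127*8749))) = 2553207 + ((-78 + 2534868)*(-1/1771565) - 856272/(-1111123)) = 2553207 + (2534790*(-1/1771565) - 856272*(-1/1111123)) = 2553207 + (-506958/354313 + 856272/1111123) = 2553207 - 259904392698/393685323499 = 1005159863850518595/393685323499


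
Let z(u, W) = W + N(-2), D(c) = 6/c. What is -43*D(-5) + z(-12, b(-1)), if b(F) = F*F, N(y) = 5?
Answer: 288/5 ≈ 57.600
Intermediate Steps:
b(F) = F²
z(u, W) = 5 + W (z(u, W) = W + 5 = 5 + W)
-43*D(-5) + z(-12, b(-1)) = -258/(-5) + (5 + (-1)²) = -258*(-1)/5 + (5 + 1) = -43*(-6/5) + 6 = 258/5 + 6 = 288/5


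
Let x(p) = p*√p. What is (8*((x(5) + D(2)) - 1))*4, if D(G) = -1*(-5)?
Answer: 128 + 160*√5 ≈ 485.77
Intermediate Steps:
x(p) = p^(3/2)
D(G) = 5
(8*((x(5) + D(2)) - 1))*4 = (8*((5^(3/2) + 5) - 1))*4 = (8*((5*√5 + 5) - 1))*4 = (8*((5 + 5*√5) - 1))*4 = (8*(4 + 5*√5))*4 = (32 + 40*√5)*4 = 128 + 160*√5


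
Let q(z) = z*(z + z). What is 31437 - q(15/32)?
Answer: 16095519/512 ≈ 31437.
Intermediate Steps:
q(z) = 2*z² (q(z) = z*(2*z) = 2*z²)
31437 - q(15/32) = 31437 - 2*(15/32)² = 31437 - 2*225/1024 = 31437 - 1*225/512 = 31437 - 225/512 = 16095519/512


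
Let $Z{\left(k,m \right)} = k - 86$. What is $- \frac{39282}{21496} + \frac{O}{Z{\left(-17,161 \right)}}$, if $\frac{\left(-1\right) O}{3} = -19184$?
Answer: $- \frac{620591919}{1107044} \approx -560.58$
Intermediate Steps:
$O = 57552$ ($O = \left(-3\right) \left(-19184\right) = 57552$)
$Z{\left(k,m \right)} = -86 + k$ ($Z{\left(k,m \right)} = k - 86 = -86 + k$)
$- \frac{39282}{21496} + \frac{O}{Z{\left(-17,161 \right)}} = - \frac{39282}{21496} + \frac{57552}{-86 - 17} = \left(-39282\right) \frac{1}{21496} + \frac{57552}{-103} = - \frac{19641}{10748} + 57552 \left(- \frac{1}{103}\right) = - \frac{19641}{10748} - \frac{57552}{103} = - \frac{620591919}{1107044}$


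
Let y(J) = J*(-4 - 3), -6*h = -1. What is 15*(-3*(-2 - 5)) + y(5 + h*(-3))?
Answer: 567/2 ≈ 283.50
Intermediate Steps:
h = ⅙ (h = -⅙*(-1) = ⅙ ≈ 0.16667)
y(J) = -7*J (y(J) = J*(-7) = -7*J)
15*(-3*(-2 - 5)) + y(5 + h*(-3)) = 15*(-3*(-2 - 5)) - 7*(5 + (⅙)*(-3)) = 15*(-3*(-7)) - 7*(5 - ½) = 15*21 - 7*9/2 = 315 - 63/2 = 567/2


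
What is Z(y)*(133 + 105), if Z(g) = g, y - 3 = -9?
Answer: -1428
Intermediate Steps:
y = -6 (y = 3 - 9 = -6)
Z(y)*(133 + 105) = -6*(133 + 105) = -6*238 = -1428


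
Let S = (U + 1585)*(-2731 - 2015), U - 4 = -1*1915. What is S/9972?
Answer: 128933/831 ≈ 155.15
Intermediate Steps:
U = -1911 (U = 4 - 1*1915 = 4 - 1915 = -1911)
S = 1547196 (S = (-1911 + 1585)*(-2731 - 2015) = -326*(-4746) = 1547196)
S/9972 = 1547196/9972 = 1547196*(1/9972) = 128933/831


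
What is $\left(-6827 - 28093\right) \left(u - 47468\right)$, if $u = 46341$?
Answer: $39354840$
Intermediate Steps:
$\left(-6827 - 28093\right) \left(u - 47468\right) = \left(-6827 - 28093\right) \left(46341 - 47468\right) = \left(-34920\right) \left(-1127\right) = 39354840$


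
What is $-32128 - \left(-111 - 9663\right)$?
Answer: $-22354$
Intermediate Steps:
$-32128 - \left(-111 - 9663\right) = -32128 - -9774 = -32128 + 9774 = -22354$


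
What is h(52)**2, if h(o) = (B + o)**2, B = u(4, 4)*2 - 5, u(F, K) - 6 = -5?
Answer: 5764801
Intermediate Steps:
u(F, K) = 1 (u(F, K) = 6 - 5 = 1)
B = -3 (B = 1*2 - 5 = 2 - 5 = -3)
h(o) = (-3 + o)**2
h(52)**2 = ((-3 + 52)**2)**2 = (49**2)**2 = 2401**2 = 5764801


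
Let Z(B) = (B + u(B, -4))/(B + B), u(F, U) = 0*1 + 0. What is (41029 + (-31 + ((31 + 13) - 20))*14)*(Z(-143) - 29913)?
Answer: -2448697075/2 ≈ -1.2243e+9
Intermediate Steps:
u(F, U) = 0 (u(F, U) = 0 + 0 = 0)
Z(B) = ½ (Z(B) = (B + 0)/(B + B) = B/((2*B)) = B*(1/(2*B)) = ½)
(41029 + (-31 + ((31 + 13) - 20))*14)*(Z(-143) - 29913) = (41029 + (-31 + ((31 + 13) - 20))*14)*(½ - 29913) = (41029 + (-31 + (44 - 20))*14)*(-59825/2) = (41029 + (-31 + 24)*14)*(-59825/2) = (41029 - 7*14)*(-59825/2) = (41029 - 98)*(-59825/2) = 40931*(-59825/2) = -2448697075/2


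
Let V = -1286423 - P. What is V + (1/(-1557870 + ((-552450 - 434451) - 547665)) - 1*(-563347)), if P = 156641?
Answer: -2720468520613/3092436 ≈ -8.7972e+5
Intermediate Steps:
V = -1443064 (V = -1286423 - 1*156641 = -1286423 - 156641 = -1443064)
V + (1/(-1557870 + ((-552450 - 434451) - 547665)) - 1*(-563347)) = -1443064 + (1/(-1557870 + ((-552450 - 434451) - 547665)) - 1*(-563347)) = -1443064 + (1/(-1557870 + (-986901 - 547665)) + 563347) = -1443064 + (1/(-1557870 - 1534566) + 563347) = -1443064 + (1/(-3092436) + 563347) = -1443064 + (-1/3092436 + 563347) = -1443064 + 1742114543291/3092436 = -2720468520613/3092436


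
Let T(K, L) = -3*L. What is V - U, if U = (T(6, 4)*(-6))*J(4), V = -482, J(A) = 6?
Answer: -914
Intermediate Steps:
U = 432 (U = (-3*4*(-6))*6 = -12*(-6)*6 = 72*6 = 432)
V - U = -482 - 1*432 = -482 - 432 = -914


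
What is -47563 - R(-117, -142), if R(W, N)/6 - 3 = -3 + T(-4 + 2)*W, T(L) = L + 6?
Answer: -44755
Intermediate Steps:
T(L) = 6 + L
R(W, N) = 24*W (R(W, N) = 18 + 6*(-3 + (6 + (-4 + 2))*W) = 18 + 6*(-3 + (6 - 2)*W) = 18 + 6*(-3 + 4*W) = 18 + (-18 + 24*W) = 24*W)
-47563 - R(-117, -142) = -47563 - 24*(-117) = -47563 - 1*(-2808) = -47563 + 2808 = -44755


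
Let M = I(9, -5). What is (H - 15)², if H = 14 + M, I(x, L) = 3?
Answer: 4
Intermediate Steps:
M = 3
H = 17 (H = 14 + 3 = 17)
(H - 15)² = (17 - 15)² = 2² = 4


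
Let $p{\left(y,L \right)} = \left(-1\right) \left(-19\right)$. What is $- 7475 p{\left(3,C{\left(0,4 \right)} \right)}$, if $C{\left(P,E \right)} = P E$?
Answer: $-142025$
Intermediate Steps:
$C{\left(P,E \right)} = E P$
$p{\left(y,L \right)} = 19$
$- 7475 p{\left(3,C{\left(0,4 \right)} \right)} = \left(-7475\right) 19 = -142025$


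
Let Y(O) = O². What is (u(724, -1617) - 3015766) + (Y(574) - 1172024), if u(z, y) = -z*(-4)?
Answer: -3855418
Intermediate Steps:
u(z, y) = 4*z
(u(724, -1617) - 3015766) + (Y(574) - 1172024) = (4*724 - 3015766) + (574² - 1172024) = (2896 - 3015766) + (329476 - 1172024) = -3012870 - 842548 = -3855418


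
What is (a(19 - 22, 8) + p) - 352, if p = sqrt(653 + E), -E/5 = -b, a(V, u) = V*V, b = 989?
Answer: -343 + 3*sqrt(622) ≈ -268.18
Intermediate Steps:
a(V, u) = V**2
E = 4945 (E = -(-5)*989 = -5*(-989) = 4945)
p = 3*sqrt(622) (p = sqrt(653 + 4945) = sqrt(5598) = 3*sqrt(622) ≈ 74.820)
(a(19 - 22, 8) + p) - 352 = ((19 - 22)**2 + 3*sqrt(622)) - 352 = ((-3)**2 + 3*sqrt(622)) - 352 = (9 + 3*sqrt(622)) - 352 = -343 + 3*sqrt(622)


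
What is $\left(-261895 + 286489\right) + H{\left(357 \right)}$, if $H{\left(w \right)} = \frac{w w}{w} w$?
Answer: $152043$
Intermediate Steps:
$H{\left(w \right)} = w^{2}$ ($H{\left(w \right)} = \frac{w^{2}}{w} w = w w = w^{2}$)
$\left(-261895 + 286489\right) + H{\left(357 \right)} = \left(-261895 + 286489\right) + 357^{2} = 24594 + 127449 = 152043$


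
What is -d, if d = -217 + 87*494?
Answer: -42761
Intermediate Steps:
d = 42761 (d = -217 + 42978 = 42761)
-d = -1*42761 = -42761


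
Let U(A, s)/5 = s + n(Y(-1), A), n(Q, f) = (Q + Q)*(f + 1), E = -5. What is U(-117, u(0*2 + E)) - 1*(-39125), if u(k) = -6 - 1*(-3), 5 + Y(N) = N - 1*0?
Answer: 46070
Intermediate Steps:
Y(N) = -5 + N (Y(N) = -5 + (N - 1*0) = -5 + (N + 0) = -5 + N)
u(k) = -3 (u(k) = -6 + 3 = -3)
n(Q, f) = 2*Q*(1 + f) (n(Q, f) = (2*Q)*(1 + f) = 2*Q*(1 + f))
U(A, s) = -60 - 60*A + 5*s (U(A, s) = 5*(s + 2*(-5 - 1)*(1 + A)) = 5*(s + 2*(-6)*(1 + A)) = 5*(s + (-12 - 12*A)) = 5*(-12 + s - 12*A) = -60 - 60*A + 5*s)
U(-117, u(0*2 + E)) - 1*(-39125) = (-60 - 60*(-117) + 5*(-3)) - 1*(-39125) = (-60 + 7020 - 15) + 39125 = 6945 + 39125 = 46070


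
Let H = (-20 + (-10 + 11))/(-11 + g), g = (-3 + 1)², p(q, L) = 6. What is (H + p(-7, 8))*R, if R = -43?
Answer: -2623/7 ≈ -374.71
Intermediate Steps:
g = 4 (g = (-2)² = 4)
H = 19/7 (H = (-20 + (-10 + 11))/(-11 + 4) = (-20 + 1)/(-7) = -19*(-⅐) = 19/7 ≈ 2.7143)
(H + p(-7, 8))*R = (19/7 + 6)*(-43) = (61/7)*(-43) = -2623/7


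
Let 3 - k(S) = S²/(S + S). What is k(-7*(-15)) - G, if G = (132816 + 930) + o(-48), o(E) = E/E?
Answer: -267593/2 ≈ -1.3380e+5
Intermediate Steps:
o(E) = 1
k(S) = 3 - S/2 (k(S) = 3 - S²/(S + S) = 3 - S²/(2*S) = 3 - 1/(2*S)*S² = 3 - S/2)
G = 133747 (G = (132816 + 930) + 1 = 133746 + 1 = 133747)
k(-7*(-15)) - G = (3 - (-7)*(-15)/2) - 1*133747 = (3 - ½*105) - 133747 = (3 - 105/2) - 133747 = -99/2 - 133747 = -267593/2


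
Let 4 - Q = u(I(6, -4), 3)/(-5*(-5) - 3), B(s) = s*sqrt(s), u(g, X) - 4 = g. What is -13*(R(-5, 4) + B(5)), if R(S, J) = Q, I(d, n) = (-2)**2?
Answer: -520/11 - 65*sqrt(5) ≈ -192.62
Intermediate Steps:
I(d, n) = 4
u(g, X) = 4 + g
B(s) = s**(3/2)
Q = 40/11 (Q = 4 - (4 + 4)/(-5*(-5) - 3) = 4 - 8/(25 - 3) = 4 - 8/22 = 4 - 1*4/11 = 4 - 4/11 = 40/11 ≈ 3.6364)
R(S, J) = 40/11
-13*(R(-5, 4) + B(5)) = -13*(40/11 + 5**(3/2)) = -13*(40/11 + 5*sqrt(5)) = -520/11 - 65*sqrt(5)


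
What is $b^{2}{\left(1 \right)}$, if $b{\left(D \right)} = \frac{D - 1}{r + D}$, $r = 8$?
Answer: $0$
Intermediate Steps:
$b{\left(D \right)} = \frac{-1 + D}{8 + D}$ ($b{\left(D \right)} = \frac{D - 1}{8 + D} = \frac{-1 + D}{8 + D}$)
$b^{2}{\left(1 \right)} = \left(\frac{-1 + 1}{8 + 1}\right)^{2} = \left(\frac{1}{9} \cdot 0\right)^{2} = 0^{2} = 0$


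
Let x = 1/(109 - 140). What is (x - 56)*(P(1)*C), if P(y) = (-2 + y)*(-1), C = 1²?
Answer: -1737/31 ≈ -56.032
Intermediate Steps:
C = 1
P(y) = 2 - y
x = -1/31 (x = 1/(-31) = -1/31 ≈ -0.032258)
(x - 56)*(P(1)*C) = (-1/31 - 56)*((2 - 1*1)*1) = -1737*(2 - 1)/31 = -1737/31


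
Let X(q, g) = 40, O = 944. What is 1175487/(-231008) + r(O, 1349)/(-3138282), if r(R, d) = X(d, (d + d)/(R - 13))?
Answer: -1844509466827/362484124128 ≈ -5.0885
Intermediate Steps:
r(R, d) = 40
1175487/(-231008) + r(O, 1349)/(-3138282) = 1175487/(-231008) + 40/(-3138282) = 1175487*(-1/231008) + 40*(-1/3138282) = -1175487/231008 - 20/1569141 = -1844509466827/362484124128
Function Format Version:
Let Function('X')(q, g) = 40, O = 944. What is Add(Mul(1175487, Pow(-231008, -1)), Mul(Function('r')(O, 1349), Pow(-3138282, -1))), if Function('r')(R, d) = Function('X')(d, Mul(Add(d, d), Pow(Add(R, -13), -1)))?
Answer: Rational(-1844509466827, 362484124128) ≈ -5.0885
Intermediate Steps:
Function('r')(R, d) = 40
Add(Mul(1175487, Pow(-231008, -1)), Mul(Function('r')(O, 1349), Pow(-3138282, -1))) = Add(Mul(1175487, Pow(-231008, -1)), Mul(40, Pow(-3138282, -1))) = Add(Mul(1175487, Rational(-1, 231008)), Mul(40, Rational(-1, 3138282))) = Add(Rational(-1175487, 231008), Rational(-20, 1569141)) = Rational(-1844509466827, 362484124128)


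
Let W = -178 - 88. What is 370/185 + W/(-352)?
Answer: 485/176 ≈ 2.7557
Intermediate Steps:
W = -266
370/185 + W/(-352) = 370/185 - 266/(-352) = 370*(1/185) - 266*(-1/352) = 2 + 133/176 = 485/176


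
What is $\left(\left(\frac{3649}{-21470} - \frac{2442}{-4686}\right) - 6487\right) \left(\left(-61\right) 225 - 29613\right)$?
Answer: $\frac{214264217835051}{762185} \approx 2.8112 \cdot 10^{8}$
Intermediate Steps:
$\left(\left(\frac{3649}{-21470} - \frac{2442}{-4686}\right) - 6487\right) \left(\left(-61\right) 225 - 29613\right) = \left(\left(3649 \left(- \frac{1}{21470}\right) - - \frac{37}{71}\right) - 6487\right) \left(-13725 - 29613\right) = \left(\left(- \frac{3649}{21470} + \frac{37}{71}\right) - 6487\right) \left(-43338\right) = \left(\frac{535311}{1524370} - 6487\right) \left(-43338\right) = \left(- \frac{9888052879}{1524370}\right) \left(-43338\right) = \frac{214264217835051}{762185}$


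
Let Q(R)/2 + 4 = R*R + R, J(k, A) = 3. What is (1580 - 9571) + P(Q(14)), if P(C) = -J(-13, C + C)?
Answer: -7994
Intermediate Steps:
Q(R) = -8 + 2*R + 2*R² (Q(R) = -8 + 2*(R*R + R) = -8 + 2*(R² + R) = -8 + 2*(R + R²) = -8 + (2*R + 2*R²) = -8 + 2*R + 2*R²)
P(C) = -3 (P(C) = -1*3 = -3)
(1580 - 9571) + P(Q(14)) = (1580 - 9571) - 3 = -7991 - 3 = -7994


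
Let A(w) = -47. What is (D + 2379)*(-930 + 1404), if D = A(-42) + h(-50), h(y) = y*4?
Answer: 1010568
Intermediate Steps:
h(y) = 4*y
D = -247 (D = -47 + 4*(-50) = -47 - 200 = -247)
(D + 2379)*(-930 + 1404) = (-247 + 2379)*(-930 + 1404) = 2132*474 = 1010568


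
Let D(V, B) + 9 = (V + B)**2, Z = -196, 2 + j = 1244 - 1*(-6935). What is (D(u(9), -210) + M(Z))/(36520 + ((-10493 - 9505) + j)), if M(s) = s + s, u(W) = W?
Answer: 40000/24699 ≈ 1.6195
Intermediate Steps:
j = 8177 (j = -2 + (1244 - 1*(-6935)) = -2 + (1244 + 6935) = -2 + 8179 = 8177)
D(V, B) = -9 + (B + V)**2 (D(V, B) = -9 + (V + B)**2 = -9 + (B + V)**2)
M(s) = 2*s
(D(u(9), -210) + M(Z))/(36520 + ((-10493 - 9505) + j)) = ((-9 + (-210 + 9)**2) + 2*(-196))/(36520 + ((-10493 - 9505) + 8177)) = ((-9 + (-201)**2) - 392)/(36520 + (-19998 + 8177)) = ((-9 + 40401) - 392)/(36520 - 11821) = (40392 - 392)/24699 = 40000*(1/24699) = 40000/24699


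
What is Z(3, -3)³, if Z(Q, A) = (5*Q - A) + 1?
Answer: 6859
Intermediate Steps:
Z(Q, A) = 1 - A + 5*Q (Z(Q, A) = (-A + 5*Q) + 1 = 1 - A + 5*Q)
Z(3, -3)³ = (1 - 1*(-3) + 5*3)³ = (1 + 3 + 15)³ = 19³ = 6859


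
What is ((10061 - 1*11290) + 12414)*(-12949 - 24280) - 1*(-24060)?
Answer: -416382305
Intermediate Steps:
((10061 - 1*11290) + 12414)*(-12949 - 24280) - 1*(-24060) = ((10061 - 11290) + 12414)*(-37229) + 24060 = (-1229 + 12414)*(-37229) + 24060 = 11185*(-37229) + 24060 = -416406365 + 24060 = -416382305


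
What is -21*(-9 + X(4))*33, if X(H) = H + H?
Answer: 693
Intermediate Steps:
X(H) = 2*H
-21*(-9 + X(4))*33 = -21*(-9 + 2*4)*33 = -21*(-9 + 8)*33 = -21*(-1)*33 = 21*33 = 693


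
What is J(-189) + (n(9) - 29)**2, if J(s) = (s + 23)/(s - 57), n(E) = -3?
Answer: 126035/123 ≈ 1024.7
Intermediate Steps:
J(s) = (23 + s)/(-57 + s)
J(-189) + (n(9) - 29)**2 = (23 - 189)/(-57 - 189) + (-3 - 29)**2 = -166/(-246) + (-32)**2 = -1/246*(-166) + 1024 = 83/123 + 1024 = 126035/123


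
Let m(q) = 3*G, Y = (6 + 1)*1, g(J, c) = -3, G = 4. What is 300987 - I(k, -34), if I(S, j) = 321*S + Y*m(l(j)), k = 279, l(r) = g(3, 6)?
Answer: 211344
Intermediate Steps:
l(r) = -3
Y = 7 (Y = 7*1 = 7)
m(q) = 12 (m(q) = 3*4 = 12)
I(S, j) = 84 + 321*S (I(S, j) = 321*S + 7*12 = 321*S + 84 = 84 + 321*S)
300987 - I(k, -34) = 300987 - (84 + 321*279) = 300987 - (84 + 89559) = 300987 - 1*89643 = 300987 - 89643 = 211344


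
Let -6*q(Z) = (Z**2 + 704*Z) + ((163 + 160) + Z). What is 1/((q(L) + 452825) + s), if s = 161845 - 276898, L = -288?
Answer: 6/2146405 ≈ 2.7954e-6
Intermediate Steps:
q(Z) = -323/6 - 235*Z/2 - Z**2/6 (q(Z) = -((Z**2 + 704*Z) + ((163 + 160) + Z))/6 = -((Z**2 + 704*Z) + (323 + Z))/6 = -(323 + Z**2 + 705*Z)/6 = -323/6 - 235*Z/2 - Z**2/6)
s = -115053
1/((q(L) + 452825) + s) = 1/(((-323/6 - 235/2*(-288) - 1/6*(-288)**2) + 452825) - 115053) = 1/(((-323/6 + 33840 - 1/6*82944) + 452825) - 115053) = 1/(((-323/6 + 33840 - 13824) + 452825) - 115053) = 1/((119773/6 + 452825) - 115053) = 1/(2836723/6 - 115053) = 1/(2146405/6) = 6/2146405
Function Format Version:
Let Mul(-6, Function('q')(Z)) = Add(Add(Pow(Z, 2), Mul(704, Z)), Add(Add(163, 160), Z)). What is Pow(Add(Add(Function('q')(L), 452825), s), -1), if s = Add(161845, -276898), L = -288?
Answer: Rational(6, 2146405) ≈ 2.7954e-6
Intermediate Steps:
Function('q')(Z) = Add(Rational(-323, 6), Mul(Rational(-235, 2), Z), Mul(Rational(-1, 6), Pow(Z, 2))) (Function('q')(Z) = Mul(Rational(-1, 6), Add(Add(Pow(Z, 2), Mul(704, Z)), Add(Add(163, 160), Z))) = Mul(Rational(-1, 6), Add(Add(Pow(Z, 2), Mul(704, Z)), Add(323, Z))) = Mul(Rational(-1, 6), Add(323, Pow(Z, 2), Mul(705, Z))) = Add(Rational(-323, 6), Mul(Rational(-235, 2), Z), Mul(Rational(-1, 6), Pow(Z, 2))))
s = -115053
Pow(Add(Add(Function('q')(L), 452825), s), -1) = Pow(Add(Add(Add(Rational(-323, 6), Mul(Rational(-235, 2), -288), Mul(Rational(-1, 6), Pow(-288, 2))), 452825), -115053), -1) = Pow(Add(Add(Add(Rational(-323, 6), 33840, Mul(Rational(-1, 6), 82944)), 452825), -115053), -1) = Pow(Add(Add(Add(Rational(-323, 6), 33840, -13824), 452825), -115053), -1) = Pow(Add(Add(Rational(119773, 6), 452825), -115053), -1) = Pow(Add(Rational(2836723, 6), -115053), -1) = Pow(Rational(2146405, 6), -1) = Rational(6, 2146405)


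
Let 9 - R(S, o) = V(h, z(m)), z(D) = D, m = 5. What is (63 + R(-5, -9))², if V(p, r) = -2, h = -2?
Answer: 5476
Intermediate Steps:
R(S, o) = 11 (R(S, o) = 9 - 1*(-2) = 9 + 2 = 11)
(63 + R(-5, -9))² = (63 + 11)² = 74² = 5476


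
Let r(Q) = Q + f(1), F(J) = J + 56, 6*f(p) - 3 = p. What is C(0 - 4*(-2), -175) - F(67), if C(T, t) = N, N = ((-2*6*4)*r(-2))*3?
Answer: 69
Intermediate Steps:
f(p) = ½ + p/6
F(J) = 56 + J
r(Q) = ⅔ + Q (r(Q) = Q + (½ + (⅙)*1) = Q + (½ + ⅙) = Q + ⅔ = ⅔ + Q)
N = 192 (N = ((-2*6*4)*(⅔ - 2))*3 = (-12*4*(-4/3))*3 = -48*(-4/3)*3 = 64*3 = 192)
C(T, t) = 192
C(0 - 4*(-2), -175) - F(67) = 192 - (56 + 67) = 192 - 1*123 = 192 - 123 = 69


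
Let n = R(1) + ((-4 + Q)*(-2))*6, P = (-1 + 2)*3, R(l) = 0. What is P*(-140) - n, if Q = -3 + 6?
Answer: -432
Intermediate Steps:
Q = 3
P = 3 (P = 1*3 = 3)
n = 12 (n = 0 + ((-4 + 3)*(-2))*6 = 0 - 1*(-2)*6 = 0 + 2*6 = 0 + 12 = 12)
P*(-140) - n = 3*(-140) - 1*12 = -420 - 12 = -432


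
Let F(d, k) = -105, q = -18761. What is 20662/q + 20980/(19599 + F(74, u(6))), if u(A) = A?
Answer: -4589624/182863467 ≈ -0.025099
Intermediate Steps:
20662/q + 20980/(19599 + F(74, u(6))) = 20662/(-18761) + 20980/(19599 - 105) = 20662*(-1/18761) + 20980/19494 = -20662/18761 + 20980*(1/19494) = -20662/18761 + 10490/9747 = -4589624/182863467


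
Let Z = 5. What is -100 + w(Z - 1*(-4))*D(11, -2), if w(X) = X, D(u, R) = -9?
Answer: -181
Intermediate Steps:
-100 + w(Z - 1*(-4))*D(11, -2) = -100 + (5 - 1*(-4))*(-9) = -100 + (5 + 4)*(-9) = -100 + 9*(-9) = -100 - 81 = -181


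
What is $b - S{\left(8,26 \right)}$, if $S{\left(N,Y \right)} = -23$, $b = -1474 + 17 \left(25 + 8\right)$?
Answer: $-890$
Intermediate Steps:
$b = -913$ ($b = -1474 + 17 \cdot 33 = -1474 + 561 = -913$)
$b - S{\left(8,26 \right)} = -913 - -23 = -913 + 23 = -890$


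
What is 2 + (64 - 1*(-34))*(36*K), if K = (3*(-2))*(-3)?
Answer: 63506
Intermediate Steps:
K = 18 (K = -6*(-3) = 18)
2 + (64 - 1*(-34))*(36*K) = 2 + (64 - 1*(-34))*(36*18) = 2 + (64 + 34)*648 = 2 + 98*648 = 2 + 63504 = 63506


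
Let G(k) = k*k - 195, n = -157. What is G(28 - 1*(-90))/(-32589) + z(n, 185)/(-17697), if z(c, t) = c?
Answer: -4663640/11308383 ≈ -0.41241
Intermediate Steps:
G(k) = -195 + k**2 (G(k) = k**2 - 195 = -195 + k**2)
G(28 - 1*(-90))/(-32589) + z(n, 185)/(-17697) = (-195 + (28 - 1*(-90))**2)/(-32589) - 157/(-17697) = (-195 + (28 + 90)**2)*(-1/32589) - 157*(-1/17697) = (-195 + 118**2)*(-1/32589) + 157/17697 = (-195 + 13924)*(-1/32589) + 157/17697 = 13729*(-1/32589) + 157/17697 = -13729/32589 + 157/17697 = -4663640/11308383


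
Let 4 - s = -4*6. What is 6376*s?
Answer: 178528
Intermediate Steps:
s = 28 (s = 4 - (-4)*6 = 4 - 1*(-24) = 4 + 24 = 28)
6376*s = 6376*28 = 178528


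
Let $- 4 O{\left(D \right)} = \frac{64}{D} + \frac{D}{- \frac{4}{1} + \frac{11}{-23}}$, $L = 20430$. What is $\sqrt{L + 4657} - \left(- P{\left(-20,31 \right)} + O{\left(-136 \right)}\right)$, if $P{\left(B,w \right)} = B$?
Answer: $- \frac{21932}{1751} + \sqrt{25087} \approx 145.86$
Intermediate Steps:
$O{\left(D \right)} = - \frac{16}{D} + \frac{23 D}{412}$ ($O{\left(D \right)} = - \frac{\frac{64}{D} + \frac{D}{- \frac{4}{1} + \frac{11}{-23}}}{4} = - \frac{\frac{64}{D} + \frac{D}{\left(-4\right) 1 + 11 \left(- \frac{1}{23}\right)}}{4} = - \frac{\frac{64}{D} + \frac{D}{-4 - \frac{11}{23}}}{4} = - \frac{\frac{64}{D} + \frac{D}{- \frac{103}{23}}}{4} = - \frac{\frac{64}{D} + D \left(- \frac{23}{103}\right)}{4} = - \frac{\frac{64}{D} - \frac{23 D}{103}}{4} = - \frac{16}{D} + \frac{23 D}{412}$)
$\sqrt{L + 4657} - \left(- P{\left(-20,31 \right)} + O{\left(-136 \right)}\right) = \sqrt{20430 + 4657} - \left(20 - \frac{782}{103} + \frac{2}{17}\right) = \sqrt{25087} - \left(\frac{1278}{103} + \frac{2}{17}\right) = \sqrt{25087} - \frac{21932}{1751} = - \frac{21932}{1751} + \sqrt{25087}$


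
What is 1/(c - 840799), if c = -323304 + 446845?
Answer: -1/717258 ≈ -1.3942e-6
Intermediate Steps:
c = 123541
1/(c - 840799) = 1/(123541 - 840799) = 1/(-717258) = -1/717258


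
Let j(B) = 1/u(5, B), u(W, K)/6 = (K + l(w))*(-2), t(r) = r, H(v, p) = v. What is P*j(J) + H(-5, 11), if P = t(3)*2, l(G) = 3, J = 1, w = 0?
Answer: -41/8 ≈ -5.1250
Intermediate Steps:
u(W, K) = -36 - 12*K (u(W, K) = 6*((K + 3)*(-2)) = 6*((3 + K)*(-2)) = 6*(-6 - 2*K) = -36 - 12*K)
j(B) = 1/(-36 - 12*B)
P = 6 (P = 3*2 = 6)
P*j(J) + H(-5, 11) = 6*(-1/(36 + 12*1)) - 5 = 6*(-1/(36 + 12)) - 5 = 6*(-1/48) - 5 = -1/8 - 5 = -41/8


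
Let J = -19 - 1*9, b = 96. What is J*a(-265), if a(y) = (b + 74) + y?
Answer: 2660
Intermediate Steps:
a(y) = 170 + y (a(y) = (96 + 74) + y = 170 + y)
J = -28 (J = -19 - 9 = -28)
J*a(-265) = -28*(170 - 265) = -28*(-95) = 2660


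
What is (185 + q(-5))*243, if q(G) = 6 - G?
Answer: 47628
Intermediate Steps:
(185 + q(-5))*243 = (185 + (6 - 1*(-5)))*243 = (185 + (6 + 5))*243 = (185 + 11)*243 = 196*243 = 47628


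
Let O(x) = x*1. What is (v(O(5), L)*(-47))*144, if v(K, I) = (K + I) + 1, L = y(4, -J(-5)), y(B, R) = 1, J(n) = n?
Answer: -47376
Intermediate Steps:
L = 1
O(x) = x
v(K, I) = 1 + I + K (v(K, I) = (I + K) + 1 = 1 + I + K)
(v(O(5), L)*(-47))*144 = ((1 + 1 + 5)*(-47))*144 = (7*(-47))*144 = -329*144 = -47376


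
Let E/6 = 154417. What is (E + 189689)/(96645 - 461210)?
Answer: -1116191/364565 ≈ -3.0617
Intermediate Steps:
E = 926502 (E = 6*154417 = 926502)
(E + 189689)/(96645 - 461210) = (926502 + 189689)/(96645 - 461210) = 1116191/(-364565) = 1116191*(-1/364565) = -1116191/364565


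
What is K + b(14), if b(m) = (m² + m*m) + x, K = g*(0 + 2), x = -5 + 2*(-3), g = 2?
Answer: 385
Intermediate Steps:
x = -11 (x = -5 - 6 = -11)
K = 4 (K = 2*(0 + 2) = 2*2 = 4)
b(m) = -11 + 2*m² (b(m) = (m² + m*m) - 11 = (m² + m²) - 11 = 2*m² - 11 = -11 + 2*m²)
K + b(14) = 4 + (-11 + 2*14²) = 4 + (-11 + 2*196) = 4 + (-11 + 392) = 4 + 381 = 385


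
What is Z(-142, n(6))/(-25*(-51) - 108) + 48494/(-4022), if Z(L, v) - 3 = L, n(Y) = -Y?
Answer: -28575778/2346837 ≈ -12.176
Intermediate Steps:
Z(L, v) = 3 + L
Z(-142, n(6))/(-25*(-51) - 108) + 48494/(-4022) = (3 - 142)/(-25*(-51) - 108) + 48494/(-4022) = -139/(1275 - 108) + 48494*(-1/4022) = -139/1167 - 24247/2011 = -28575778/2346837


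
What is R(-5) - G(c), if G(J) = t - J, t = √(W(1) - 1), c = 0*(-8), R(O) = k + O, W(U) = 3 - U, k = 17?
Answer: 11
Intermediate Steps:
R(O) = 17 + O
c = 0
t = 1 (t = √((3 - 1*1) - 1) = √((3 - 1) - 1) = √(2 - 1) = √1 = 1)
G(J) = 1 - J
R(-5) - G(c) = (17 - 5) - (1 - 1*0) = 12 - (1 + 0) = 12 - 1*1 = 12 - 1 = 11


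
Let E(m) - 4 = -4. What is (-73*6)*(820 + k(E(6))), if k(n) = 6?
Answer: -361788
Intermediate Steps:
E(m) = 0 (E(m) = 4 - 4 = 0)
(-73*6)*(820 + k(E(6))) = (-73*6)*(820 + 6) = -438*826 = -361788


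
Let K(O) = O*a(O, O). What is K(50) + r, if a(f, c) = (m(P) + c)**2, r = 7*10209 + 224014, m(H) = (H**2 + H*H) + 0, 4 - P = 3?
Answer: 430677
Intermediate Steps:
P = 1 (P = 4 - 1*3 = 4 - 3 = 1)
m(H) = 2*H**2 (m(H) = (H**2 + H**2) + 0 = 2*H**2 + 0 = 2*H**2)
r = 295477 (r = 71463 + 224014 = 295477)
a(f, c) = (2 + c)**2 (a(f, c) = (2*1**2 + c)**2 = (2*1 + c)**2 = (2 + c)**2)
K(O) = O*(2 + O)**2
K(50) + r = 50*(2 + 50)**2 + 295477 = 50*52**2 + 295477 = 50*2704 + 295477 = 135200 + 295477 = 430677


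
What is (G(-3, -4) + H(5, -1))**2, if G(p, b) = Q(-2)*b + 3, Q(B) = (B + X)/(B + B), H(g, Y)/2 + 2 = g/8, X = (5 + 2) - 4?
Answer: 25/16 ≈ 1.5625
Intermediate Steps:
X = 3 (X = 7 - 4 = 3)
H(g, Y) = -4 + g/4 (H(g, Y) = -4 + 2*(g/8) = -4 + g/4)
Q(B) = (3 + B)/(2*B) (Q(B) = (B + 3)/(B + B) = (3 + B)/((2*B)) = (3 + B)*(1/(2*B)) = (3 + B)/(2*B))
G(p, b) = 3 - b/4 (G(p, b) = ((1/2)*(3 - 2)/(-2))*b + 3 = ((1/2)*(-1/2)*1)*b + 3 = -b/4 + 3 = 3 - b/4)
(G(-3, -4) + H(5, -1))**2 = ((3 - 1/4*(-4)) + (-4 + (1/4)*5))**2 = ((3 + 1) + (-4 + 5/4))**2 = (4 - 11/4)**2 = (5/4)**2 = 25/16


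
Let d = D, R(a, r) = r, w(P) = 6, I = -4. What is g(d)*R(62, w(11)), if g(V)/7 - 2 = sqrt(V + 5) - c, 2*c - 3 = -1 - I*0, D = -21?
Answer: 42 + 168*I ≈ 42.0 + 168.0*I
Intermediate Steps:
d = -21
c = 1 (c = 3/2 + (-1 - (-4)*0)/2 = 3/2 + (-1 - 1*0)/2 = 3/2 + (-1 + 0)/2 = 3/2 + (1/2)*(-1) = 3/2 - 1/2 = 1)
g(V) = 7 + 7*sqrt(5 + V) (g(V) = 14 + 7*(sqrt(V + 5) - 1*1) = 14 + 7*(sqrt(5 + V) - 1) = 14 + 7*(-1 + sqrt(5 + V)) = 14 + (-7 + 7*sqrt(5 + V)) = 7 + 7*sqrt(5 + V))
g(d)*R(62, w(11)) = (7 + 7*sqrt(5 - 21))*6 = (7 + 7*sqrt(-16))*6 = (7 + 7*(4*I))*6 = (7 + 28*I)*6 = 42 + 168*I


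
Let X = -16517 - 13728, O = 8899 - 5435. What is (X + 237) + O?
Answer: -26544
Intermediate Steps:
O = 3464
X = -30245
(X + 237) + O = (-30245 + 237) + 3464 = -30008 + 3464 = -26544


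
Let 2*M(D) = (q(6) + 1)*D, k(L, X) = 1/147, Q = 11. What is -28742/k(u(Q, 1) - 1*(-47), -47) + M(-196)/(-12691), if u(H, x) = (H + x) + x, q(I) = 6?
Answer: -156327736/37 ≈ -4.2251e+6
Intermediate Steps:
u(H, x) = H + 2*x
k(L, X) = 1/147
M(D) = 7*D/2 (M(D) = ((6 + 1)*D)/2 = (7*D)/2 = 7*D/2)
-28742/k(u(Q, 1) - 1*(-47), -47) + M(-196)/(-12691) = -28742/1/147 + ((7/2)*(-196))/(-12691) = -28742*147 - 686*(-1/12691) = -4225074 + 2/37 = -156327736/37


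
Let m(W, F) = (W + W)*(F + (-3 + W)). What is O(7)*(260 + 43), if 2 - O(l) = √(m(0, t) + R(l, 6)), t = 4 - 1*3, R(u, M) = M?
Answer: 606 - 303*√6 ≈ -136.20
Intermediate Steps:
t = 1 (t = 4 - 3 = 1)
m(W, F) = 2*W*(-3 + F + W) (m(W, F) = (2*W)*(-3 + F + W) = 2*W*(-3 + F + W))
O(l) = 2 - √6 (O(l) = 2 - √(2*0*(-3 + 1 + 0) + 6) = 2 - √(2*0*(-2) + 6) = 2 - √(0 + 6) = 2 - √6)
O(7)*(260 + 43) = (2 - √6)*(260 + 43) = (2 - √6)*303 = 606 - 303*√6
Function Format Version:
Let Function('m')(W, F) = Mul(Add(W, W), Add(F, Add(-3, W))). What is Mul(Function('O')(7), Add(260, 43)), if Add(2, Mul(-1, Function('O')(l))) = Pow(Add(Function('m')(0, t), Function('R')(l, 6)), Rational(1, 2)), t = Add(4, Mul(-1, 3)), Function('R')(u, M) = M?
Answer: Add(606, Mul(-303, Pow(6, Rational(1, 2)))) ≈ -136.20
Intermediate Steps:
t = 1 (t = Add(4, -3) = 1)
Function('m')(W, F) = Mul(2, W, Add(-3, F, W)) (Function('m')(W, F) = Mul(Mul(2, W), Add(-3, F, W)) = Mul(2, W, Add(-3, F, W)))
Function('O')(l) = Add(2, Mul(-1, Pow(6, Rational(1, 2)))) (Function('O')(l) = Add(2, Mul(-1, Pow(Add(Mul(2, 0, Add(-3, 1, 0)), 6), Rational(1, 2)))) = Add(2, Mul(-1, Pow(Add(Mul(2, 0, -2), 6), Rational(1, 2)))) = Add(2, Mul(-1, Pow(Add(0, 6), Rational(1, 2)))) = Add(2, Mul(-1, Pow(6, Rational(1, 2)))))
Mul(Function('O')(7), Add(260, 43)) = Mul(Add(2, Mul(-1, Pow(6, Rational(1, 2)))), Add(260, 43)) = Mul(Add(2, Mul(-1, Pow(6, Rational(1, 2)))), 303) = Add(606, Mul(-303, Pow(6, Rational(1, 2))))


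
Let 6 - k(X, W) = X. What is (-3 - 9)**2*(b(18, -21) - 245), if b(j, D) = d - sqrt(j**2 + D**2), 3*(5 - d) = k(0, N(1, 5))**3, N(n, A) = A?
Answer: -44928 - 432*sqrt(85) ≈ -48911.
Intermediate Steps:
k(X, W) = 6 - X
d = -67 (d = 5 - (6 - 1*0)**3/3 = 5 - (6 + 0)**3/3 = 5 - 1/3*6**3 = 5 - 1/3*216 = 5 - 72 = -67)
b(j, D) = -67 - sqrt(D**2 + j**2) (b(j, D) = -67 - sqrt(j**2 + D**2) = -67 - sqrt(D**2 + j**2))
(-3 - 9)**2*(b(18, -21) - 245) = (-3 - 9)**2*((-67 - sqrt((-21)**2 + 18**2)) - 245) = (-12)**2*((-67 - sqrt(441 + 324)) - 245) = 144*((-67 - sqrt(765)) - 245) = 144*((-67 - 3*sqrt(85)) - 245) = 144*(-312 - 3*sqrt(85)) = -44928 - 432*sqrt(85)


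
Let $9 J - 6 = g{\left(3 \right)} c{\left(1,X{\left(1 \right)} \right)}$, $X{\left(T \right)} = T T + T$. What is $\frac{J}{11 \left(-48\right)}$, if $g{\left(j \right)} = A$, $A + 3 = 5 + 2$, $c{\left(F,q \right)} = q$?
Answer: $- \frac{7}{2376} \approx -0.0029461$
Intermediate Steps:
$X{\left(T \right)} = T + T^{2}$ ($X{\left(T \right)} = T^{2} + T = T + T^{2}$)
$A = 4$ ($A = -3 + \left(5 + 2\right) = -3 + 7 = 4$)
$g{\left(j \right)} = 4$
$J = \frac{14}{9}$ ($J = \frac{2}{3} + \frac{4 \cdot 1 \left(1 + 1\right)}{9} = \frac{2}{3} + \frac{4 \cdot 1 \cdot 2}{9} = \frac{2}{3} + \frac{4 \cdot 2}{9} = \frac{2}{3} + \frac{1}{9} \cdot 8 = \frac{2}{3} + \frac{8}{9} = \frac{14}{9} \approx 1.5556$)
$\frac{J}{11 \left(-48\right)} = \frac{14}{9 \cdot 11 \left(-48\right)} = \frac{14}{9 \left(-528\right)} = \frac{14}{9} \left(- \frac{1}{528}\right) = - \frac{7}{2376}$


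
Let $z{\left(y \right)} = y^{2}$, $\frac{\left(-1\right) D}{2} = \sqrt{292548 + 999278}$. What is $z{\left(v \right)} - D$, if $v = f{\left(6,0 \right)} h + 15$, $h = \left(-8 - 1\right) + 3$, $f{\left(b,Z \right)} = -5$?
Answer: $2025 + 2 \sqrt{1291826} \approx 4298.2$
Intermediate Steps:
$h = -6$ ($h = -9 + 3 = -6$)
$v = 45$ ($v = \left(-5\right) \left(-6\right) + 15 = 30 + 15 = 45$)
$D = - 2 \sqrt{1291826}$ ($D = - 2 \sqrt{292548 + 999278} = - 2 \sqrt{1291826} \approx -2273.2$)
$z{\left(v \right)} - D = 45^{2} - - 2 \sqrt{1291826} = 2025 + 2 \sqrt{1291826}$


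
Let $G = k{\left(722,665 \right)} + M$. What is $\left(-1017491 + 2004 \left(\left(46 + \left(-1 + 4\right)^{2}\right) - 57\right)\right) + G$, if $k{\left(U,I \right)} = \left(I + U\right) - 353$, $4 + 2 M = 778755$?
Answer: $- \frac{1262179}{2} \approx -6.3109 \cdot 10^{5}$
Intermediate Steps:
$M = \frac{778751}{2}$ ($M = -2 + \frac{1}{2} \cdot 778755 = -2 + \frac{778755}{2} = \frac{778751}{2} \approx 3.8938 \cdot 10^{5}$)
$k{\left(U,I \right)} = -353 + I + U$
$G = \frac{780819}{2}$ ($G = \left(-353 + 665 + 722\right) + \frac{778751}{2} = 1034 + \frac{778751}{2} = \frac{780819}{2} \approx 3.9041 \cdot 10^{5}$)
$\left(-1017491 + 2004 \left(\left(46 + \left(-1 + 4\right)^{2}\right) - 57\right)\right) + G = \left(-1017491 + 2004 \left(\left(46 + \left(-1 + 4\right)^{2}\right) - 57\right)\right) + \frac{780819}{2} = \left(-1017491 + 2004 \left(\left(46 + 3^{2}\right) - 57\right)\right) + \frac{780819}{2} = \left(-1017491 + 2004 \left(\left(46 + 9\right) - 57\right)\right) + \frac{780819}{2} = \left(-1017491 + 2004 \left(55 - 57\right)\right) + \frac{780819}{2} = \left(-1017491 + 2004 \left(-2\right)\right) + \frac{780819}{2} = \left(-1017491 - 4008\right) + \frac{780819}{2} = -1021499 + \frac{780819}{2} = - \frac{1262179}{2}$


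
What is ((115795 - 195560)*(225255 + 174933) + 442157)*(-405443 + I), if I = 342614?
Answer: 2005536466092627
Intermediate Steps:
((115795 - 195560)*(225255 + 174933) + 442157)*(-405443 + I) = ((115795 - 195560)*(225255 + 174933) + 442157)*(-405443 + 342614) = (-79765*400188 + 442157)*(-62829) = (-31920995820 + 442157)*(-62829) = -31920553663*(-62829) = 2005536466092627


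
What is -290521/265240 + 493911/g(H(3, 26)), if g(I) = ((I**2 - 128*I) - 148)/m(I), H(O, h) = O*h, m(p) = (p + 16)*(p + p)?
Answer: -10915101228443/6100520 ≈ -1.7892e+6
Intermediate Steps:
m(p) = 2*p*(16 + p) (m(p) = (16 + p)*(2*p) = 2*p*(16 + p))
g(I) = (-148 + I**2 - 128*I)/(2*I*(16 + I)) (g(I) = ((I**2 - 128*I) - 148)/((2*I*(16 + I))) = (-148 + I**2 - 128*I)*(1/(2*I*(16 + I))) = (-148 + I**2 - 128*I)/(2*I*(16 + I)))
-290521/265240 + 493911/g(H(3, 26)) = -290521/265240 + 493911/(((-148 + (3*26)**2 - 384*26)/(2*((3*26))*(16 + 3*26)))) = -290521*1/265240 + 493911/(((1/2)*(-148 + 78**2 - 128*78)/(78*(16 + 78)))) = -290521/265240 + 493911/(((1/2)*(1/78)*(-148 + 6084 - 9984)/94)) = -290521/265240 + 493911/(((1/2)*(1/78)*(1/94)*(-4048))) = -290521/265240 + 493911/(-506/1833) = -290521/265240 + 493911*(-1833/506) = -290521/265240 - 82303533/46 = -10915101228443/6100520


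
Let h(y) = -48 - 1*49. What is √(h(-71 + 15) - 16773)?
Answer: I*√16870 ≈ 129.88*I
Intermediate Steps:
h(y) = -97 (h(y) = -48 - 49 = -97)
√(h(-71 + 15) - 16773) = √(-97 - 16773) = √(-16870) = I*√16870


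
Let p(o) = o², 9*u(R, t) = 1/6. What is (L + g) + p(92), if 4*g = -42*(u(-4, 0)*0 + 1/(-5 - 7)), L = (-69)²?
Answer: 105807/8 ≈ 13226.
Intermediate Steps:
u(R, t) = 1/54 (u(R, t) = (1/6)/9 = (1*(⅙))/9 = (⅑)*(⅙) = 1/54)
L = 4761
g = 7/8 (g = (-42*((1/54)*0 + 1/(-5 - 7)))/4 = (-42*(0 + 1/(-12)))/4 = (-42*(0 - 1/12))/4 = (-42*(-1/12))/4 = (¼)*(7/2) = 7/8 ≈ 0.87500)
(L + g) + p(92) = (4761 + 7/8) + 92² = 38095/8 + 8464 = 105807/8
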